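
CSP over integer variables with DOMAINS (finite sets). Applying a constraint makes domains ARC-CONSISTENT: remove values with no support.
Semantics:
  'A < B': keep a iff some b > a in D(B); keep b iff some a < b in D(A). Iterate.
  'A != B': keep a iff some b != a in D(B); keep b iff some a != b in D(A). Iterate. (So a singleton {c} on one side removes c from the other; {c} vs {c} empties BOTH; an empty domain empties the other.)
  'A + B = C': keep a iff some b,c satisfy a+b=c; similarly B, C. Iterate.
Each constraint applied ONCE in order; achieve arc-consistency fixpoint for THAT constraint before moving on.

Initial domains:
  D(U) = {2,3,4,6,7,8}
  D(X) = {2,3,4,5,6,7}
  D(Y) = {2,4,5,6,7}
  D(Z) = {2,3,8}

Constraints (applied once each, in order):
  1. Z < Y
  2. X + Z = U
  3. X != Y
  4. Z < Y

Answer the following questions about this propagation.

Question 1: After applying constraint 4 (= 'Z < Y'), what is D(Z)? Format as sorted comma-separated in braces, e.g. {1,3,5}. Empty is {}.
Constraint 1 (Z < Y) on D(Z)={2,3,8} D(Y)={2,4,5,6,7}: Z {2,3,8}->{2,3}; Y {2,4,5,6,7}->{4,5,6,7}
Constraint 2 (X + Z = U) on D(X)={2,3,4,5,6,7} D(Z)={2,3} D(U)={2,3,4,6,7,8}: X {2,3,4,5,6,7}->{2,3,4,5,6}; U {2,3,4,6,7,8}->{4,6,7,8}
Constraint 3 (X != Y) on D(X)={2,3,4,5,6} D(Y)={4,5,6,7}: no change
Constraint 4 (Z < Y) on D(Z)={2,3} D(Y)={4,5,6,7}: no change
So after constraint 4: D(Z) = {2,3}

Answer: {2,3}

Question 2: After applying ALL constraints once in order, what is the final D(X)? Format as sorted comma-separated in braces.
Constraint 1 (Z < Y) on D(Z)={2,3,8} D(Y)={2,4,5,6,7}: Z {2,3,8}->{2,3}; Y {2,4,5,6,7}->{4,5,6,7}
Constraint 2 (X + Z = U) on D(X)={2,3,4,5,6,7} D(Z)={2,3} D(U)={2,3,4,6,7,8}: X {2,3,4,5,6,7}->{2,3,4,5,6}; U {2,3,4,6,7,8}->{4,6,7,8}
Constraint 3 (X != Y) on D(X)={2,3,4,5,6} D(Y)={4,5,6,7}: no change
Constraint 4 (Z < Y) on D(Z)={2,3} D(Y)={4,5,6,7}: no change
So after all 4 constraints: D(X) = {2,3,4,5,6}

Answer: {2,3,4,5,6}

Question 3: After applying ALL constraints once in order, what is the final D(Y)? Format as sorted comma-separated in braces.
Constraint 1 (Z < Y) on D(Z)={2,3,8} D(Y)={2,4,5,6,7}: Z {2,3,8}->{2,3}; Y {2,4,5,6,7}->{4,5,6,7}
Constraint 2 (X + Z = U) on D(X)={2,3,4,5,6,7} D(Z)={2,3} D(U)={2,3,4,6,7,8}: X {2,3,4,5,6,7}->{2,3,4,5,6}; U {2,3,4,6,7,8}->{4,6,7,8}
Constraint 3 (X != Y) on D(X)={2,3,4,5,6} D(Y)={4,5,6,7}: no change
Constraint 4 (Z < Y) on D(Z)={2,3} D(Y)={4,5,6,7}: no change
So after all 4 constraints: D(Y) = {4,5,6,7}

Answer: {4,5,6,7}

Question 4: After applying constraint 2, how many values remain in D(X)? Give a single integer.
Answer: 5

Derivation:
Constraint 1 (Z < Y) on D(Z)={2,3,8} D(Y)={2,4,5,6,7}: Z {2,3,8}->{2,3}; Y {2,4,5,6,7}->{4,5,6,7}
Constraint 2 (X + Z = U) on D(X)={2,3,4,5,6,7} D(Z)={2,3} D(U)={2,3,4,6,7,8}: X {2,3,4,5,6,7}->{2,3,4,5,6}; U {2,3,4,6,7,8}->{4,6,7,8}
So after constraint 2: D(X)={2,3,4,5,6}, size = 5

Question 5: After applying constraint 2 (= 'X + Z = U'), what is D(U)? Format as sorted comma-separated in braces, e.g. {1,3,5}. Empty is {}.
Constraint 1 (Z < Y) on D(Z)={2,3,8} D(Y)={2,4,5,6,7}: Z {2,3,8}->{2,3}; Y {2,4,5,6,7}->{4,5,6,7}
Constraint 2 (X + Z = U) on D(X)={2,3,4,5,6,7} D(Z)={2,3} D(U)={2,3,4,6,7,8}: X {2,3,4,5,6,7}->{2,3,4,5,6}; U {2,3,4,6,7,8}->{4,6,7,8}
So after constraint 2: D(U) = {4,6,7,8}

Answer: {4,6,7,8}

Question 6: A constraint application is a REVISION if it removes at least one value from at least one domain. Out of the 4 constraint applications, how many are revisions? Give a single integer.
Constraint 1 (Z < Y) on D(Z)={2,3,8} D(Y)={2,4,5,6,7}: Z {2,3,8}->{2,3}; Y {2,4,5,6,7}->{4,5,6,7} => REVISION
Constraint 2 (X + Z = U) on D(X)={2,3,4,5,6,7} D(Z)={2,3} D(U)={2,3,4,6,7,8}: X {2,3,4,5,6,7}->{2,3,4,5,6}; U {2,3,4,6,7,8}->{4,6,7,8} => REVISION
Constraint 3 (X != Y) on D(X)={2,3,4,5,6} D(Y)={4,5,6,7}: no change => not a revision
Constraint 4 (Z < Y) on D(Z)={2,3} D(Y)={4,5,6,7}: no change => not a revision
Total revisions = 2

Answer: 2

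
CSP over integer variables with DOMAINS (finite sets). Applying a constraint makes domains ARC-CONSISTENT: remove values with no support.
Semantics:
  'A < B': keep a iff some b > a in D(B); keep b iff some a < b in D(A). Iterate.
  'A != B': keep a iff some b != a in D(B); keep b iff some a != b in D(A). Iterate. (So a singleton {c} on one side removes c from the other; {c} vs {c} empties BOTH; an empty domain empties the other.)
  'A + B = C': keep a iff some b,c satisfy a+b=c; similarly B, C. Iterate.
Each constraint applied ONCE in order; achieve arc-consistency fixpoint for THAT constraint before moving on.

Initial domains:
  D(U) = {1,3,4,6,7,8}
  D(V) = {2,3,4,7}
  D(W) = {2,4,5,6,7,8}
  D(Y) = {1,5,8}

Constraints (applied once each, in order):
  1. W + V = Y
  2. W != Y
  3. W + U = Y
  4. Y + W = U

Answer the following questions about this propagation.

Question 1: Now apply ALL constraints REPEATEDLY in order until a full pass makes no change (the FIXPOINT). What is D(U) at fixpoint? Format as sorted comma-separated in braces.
pass 0 (initial): D(U)={1,3,4,6,7,8}
pass 1: U {1,3,4,6,7,8}->{}; V {2,3,4,7}->{2,3,4}; W {2,4,5,6,7,8}->{}; Y {1,5,8}->{}
pass 2: V {2,3,4}->{}
pass 3: no change
Fixpoint after 3 passes: D(U) = {}

Answer: {}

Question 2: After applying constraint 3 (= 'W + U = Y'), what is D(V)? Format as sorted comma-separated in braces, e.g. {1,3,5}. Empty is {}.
Constraint 1 (W + V = Y) on D(W)={2,4,5,6,7,8} D(V)={2,3,4,7} D(Y)={1,5,8}: W {2,4,5,6,7,8}->{2,4,5,6}; V {2,3,4,7}->{2,3,4}; Y {1,5,8}->{5,8}
Constraint 2 (W != Y) on D(W)={2,4,5,6} D(Y)={5,8}: no change
Constraint 3 (W + U = Y) on D(W)={2,4,5,6} D(U)={1,3,4,6,7,8} D(Y)={5,8}: W {2,4,5,6}->{2,4,5}; U {1,3,4,6,7,8}->{1,3,4,6}
So after constraint 3: D(V) = {2,3,4}

Answer: {2,3,4}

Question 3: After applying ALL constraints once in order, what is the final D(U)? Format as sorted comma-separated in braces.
Answer: {}

Derivation:
Constraint 1 (W + V = Y) on D(W)={2,4,5,6,7,8} D(V)={2,3,4,7} D(Y)={1,5,8}: W {2,4,5,6,7,8}->{2,4,5,6}; V {2,3,4,7}->{2,3,4}; Y {1,5,8}->{5,8}
Constraint 2 (W != Y) on D(W)={2,4,5,6} D(Y)={5,8}: no change
Constraint 3 (W + U = Y) on D(W)={2,4,5,6} D(U)={1,3,4,6,7,8} D(Y)={5,8}: W {2,4,5,6}->{2,4,5}; U {1,3,4,6,7,8}->{1,3,4,6}
Constraint 4 (Y + W = U) on D(Y)={5,8} D(W)={2,4,5} D(U)={1,3,4,6}: Y {5,8}->{}; W {2,4,5}->{}; U {1,3,4,6}->{}
So after all 4 constraints: D(U) = {}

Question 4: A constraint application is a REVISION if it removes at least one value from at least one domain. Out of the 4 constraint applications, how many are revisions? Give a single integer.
Constraint 1 (W + V = Y) on D(W)={2,4,5,6,7,8} D(V)={2,3,4,7} D(Y)={1,5,8}: W {2,4,5,6,7,8}->{2,4,5,6}; V {2,3,4,7}->{2,3,4}; Y {1,5,8}->{5,8} => REVISION
Constraint 2 (W != Y) on D(W)={2,4,5,6} D(Y)={5,8}: no change => not a revision
Constraint 3 (W + U = Y) on D(W)={2,4,5,6} D(U)={1,3,4,6,7,8} D(Y)={5,8}: W {2,4,5,6}->{2,4,5}; U {1,3,4,6,7,8}->{1,3,4,6} => REVISION
Constraint 4 (Y + W = U) on D(Y)={5,8} D(W)={2,4,5} D(U)={1,3,4,6}: Y {5,8}->{}; W {2,4,5}->{}; U {1,3,4,6}->{} => REVISION
Total revisions = 3

Answer: 3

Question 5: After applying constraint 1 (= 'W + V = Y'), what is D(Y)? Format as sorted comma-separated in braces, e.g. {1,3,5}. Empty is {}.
Answer: {5,8}

Derivation:
Constraint 1 (W + V = Y) on D(W)={2,4,5,6,7,8} D(V)={2,3,4,7} D(Y)={1,5,8}: W {2,4,5,6,7,8}->{2,4,5,6}; V {2,3,4,7}->{2,3,4}; Y {1,5,8}->{5,8}
So after constraint 1: D(Y) = {5,8}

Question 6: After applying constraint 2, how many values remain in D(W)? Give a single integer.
Constraint 1 (W + V = Y) on D(W)={2,4,5,6,7,8} D(V)={2,3,4,7} D(Y)={1,5,8}: W {2,4,5,6,7,8}->{2,4,5,6}; V {2,3,4,7}->{2,3,4}; Y {1,5,8}->{5,8}
Constraint 2 (W != Y) on D(W)={2,4,5,6} D(Y)={5,8}: no change
So after constraint 2: D(W)={2,4,5,6}, size = 4

Answer: 4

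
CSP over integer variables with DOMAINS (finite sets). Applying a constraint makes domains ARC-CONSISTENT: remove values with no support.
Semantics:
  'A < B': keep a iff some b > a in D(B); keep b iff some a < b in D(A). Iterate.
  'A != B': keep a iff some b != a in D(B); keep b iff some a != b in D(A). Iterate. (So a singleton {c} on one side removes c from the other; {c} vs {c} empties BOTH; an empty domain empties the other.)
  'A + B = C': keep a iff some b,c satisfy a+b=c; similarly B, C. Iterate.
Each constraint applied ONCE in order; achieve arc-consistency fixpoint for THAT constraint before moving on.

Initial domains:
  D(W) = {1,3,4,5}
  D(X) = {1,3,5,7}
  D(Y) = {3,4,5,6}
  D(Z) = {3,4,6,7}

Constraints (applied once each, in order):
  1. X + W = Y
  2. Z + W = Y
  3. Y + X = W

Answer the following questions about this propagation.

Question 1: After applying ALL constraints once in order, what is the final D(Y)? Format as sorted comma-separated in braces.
Answer: {}

Derivation:
Constraint 1 (X + W = Y) on D(X)={1,3,5,7} D(W)={1,3,4,5} D(Y)={3,4,5,6}: X {1,3,5,7}->{1,3,5}; Y {3,4,5,6}->{4,5,6}
Constraint 2 (Z + W = Y) on D(Z)={3,4,6,7} D(W)={1,3,4,5} D(Y)={4,5,6}: Z {3,4,6,7}->{3,4}; W {1,3,4,5}->{1,3}
Constraint 3 (Y + X = W) on D(Y)={4,5,6} D(X)={1,3,5} D(W)={1,3}: Y {4,5,6}->{}; X {1,3,5}->{}; W {1,3}->{}
So after all 3 constraints: D(Y) = {}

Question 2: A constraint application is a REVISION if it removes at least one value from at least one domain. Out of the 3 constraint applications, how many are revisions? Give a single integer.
Constraint 1 (X + W = Y) on D(X)={1,3,5,7} D(W)={1,3,4,5} D(Y)={3,4,5,6}: X {1,3,5,7}->{1,3,5}; Y {3,4,5,6}->{4,5,6} => REVISION
Constraint 2 (Z + W = Y) on D(Z)={3,4,6,7} D(W)={1,3,4,5} D(Y)={4,5,6}: Z {3,4,6,7}->{3,4}; W {1,3,4,5}->{1,3} => REVISION
Constraint 3 (Y + X = W) on D(Y)={4,5,6} D(X)={1,3,5} D(W)={1,3}: Y {4,5,6}->{}; X {1,3,5}->{}; W {1,3}->{} => REVISION
Total revisions = 3

Answer: 3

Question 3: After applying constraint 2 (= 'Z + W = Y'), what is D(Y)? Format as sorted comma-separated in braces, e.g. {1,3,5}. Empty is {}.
Answer: {4,5,6}

Derivation:
Constraint 1 (X + W = Y) on D(X)={1,3,5,7} D(W)={1,3,4,5} D(Y)={3,4,5,6}: X {1,3,5,7}->{1,3,5}; Y {3,4,5,6}->{4,5,6}
Constraint 2 (Z + W = Y) on D(Z)={3,4,6,7} D(W)={1,3,4,5} D(Y)={4,5,6}: Z {3,4,6,7}->{3,4}; W {1,3,4,5}->{1,3}
So after constraint 2: D(Y) = {4,5,6}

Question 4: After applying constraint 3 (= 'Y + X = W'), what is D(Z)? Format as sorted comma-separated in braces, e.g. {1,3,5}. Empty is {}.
Constraint 1 (X + W = Y) on D(X)={1,3,5,7} D(W)={1,3,4,5} D(Y)={3,4,5,6}: X {1,3,5,7}->{1,3,5}; Y {3,4,5,6}->{4,5,6}
Constraint 2 (Z + W = Y) on D(Z)={3,4,6,7} D(W)={1,3,4,5} D(Y)={4,5,6}: Z {3,4,6,7}->{3,4}; W {1,3,4,5}->{1,3}
Constraint 3 (Y + X = W) on D(Y)={4,5,6} D(X)={1,3,5} D(W)={1,3}: Y {4,5,6}->{}; X {1,3,5}->{}; W {1,3}->{}
So after constraint 3: D(Z) = {3,4}

Answer: {3,4}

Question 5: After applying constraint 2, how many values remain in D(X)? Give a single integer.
Answer: 3

Derivation:
Constraint 1 (X + W = Y) on D(X)={1,3,5,7} D(W)={1,3,4,5} D(Y)={3,4,5,6}: X {1,3,5,7}->{1,3,5}; Y {3,4,5,6}->{4,5,6}
Constraint 2 (Z + W = Y) on D(Z)={3,4,6,7} D(W)={1,3,4,5} D(Y)={4,5,6}: Z {3,4,6,7}->{3,4}; W {1,3,4,5}->{1,3}
So after constraint 2: D(X)={1,3,5}, size = 3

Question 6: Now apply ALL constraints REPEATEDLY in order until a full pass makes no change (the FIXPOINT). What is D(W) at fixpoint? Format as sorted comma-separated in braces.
pass 0 (initial): D(W)={1,3,4,5}
pass 1: W {1,3,4,5}->{}; X {1,3,5,7}->{}; Y {3,4,5,6}->{}; Z {3,4,6,7}->{3,4}
pass 2: Z {3,4}->{}
pass 3: no change
Fixpoint after 3 passes: D(W) = {}

Answer: {}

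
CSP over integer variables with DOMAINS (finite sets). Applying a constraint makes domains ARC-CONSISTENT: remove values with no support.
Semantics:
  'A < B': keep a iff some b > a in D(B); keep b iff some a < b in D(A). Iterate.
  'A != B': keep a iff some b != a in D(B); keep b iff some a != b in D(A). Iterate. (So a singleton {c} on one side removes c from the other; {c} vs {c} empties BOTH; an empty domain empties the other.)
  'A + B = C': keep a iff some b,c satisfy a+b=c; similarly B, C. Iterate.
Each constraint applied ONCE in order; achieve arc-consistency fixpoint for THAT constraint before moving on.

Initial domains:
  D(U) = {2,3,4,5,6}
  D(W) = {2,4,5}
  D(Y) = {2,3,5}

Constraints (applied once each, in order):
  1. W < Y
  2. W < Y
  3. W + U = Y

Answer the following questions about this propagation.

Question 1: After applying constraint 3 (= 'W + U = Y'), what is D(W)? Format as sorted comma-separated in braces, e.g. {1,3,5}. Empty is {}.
Constraint 1 (W < Y) on D(W)={2,4,5} D(Y)={2,3,5}: W {2,4,5}->{2,4}; Y {2,3,5}->{3,5}
Constraint 2 (W < Y) on D(W)={2,4} D(Y)={3,5}: no change
Constraint 3 (W + U = Y) on D(W)={2,4} D(U)={2,3,4,5,6} D(Y)={3,5}: W {2,4}->{2}; U {2,3,4,5,6}->{3}; Y {3,5}->{5}
So after constraint 3: D(W) = {2}

Answer: {2}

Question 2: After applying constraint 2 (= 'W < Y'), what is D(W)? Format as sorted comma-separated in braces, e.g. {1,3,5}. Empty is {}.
Answer: {2,4}

Derivation:
Constraint 1 (W < Y) on D(W)={2,4,5} D(Y)={2,3,5}: W {2,4,5}->{2,4}; Y {2,3,5}->{3,5}
Constraint 2 (W < Y) on D(W)={2,4} D(Y)={3,5}: no change
So after constraint 2: D(W) = {2,4}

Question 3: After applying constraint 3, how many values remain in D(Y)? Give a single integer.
Constraint 1 (W < Y) on D(W)={2,4,5} D(Y)={2,3,5}: W {2,4,5}->{2,4}; Y {2,3,5}->{3,5}
Constraint 2 (W < Y) on D(W)={2,4} D(Y)={3,5}: no change
Constraint 3 (W + U = Y) on D(W)={2,4} D(U)={2,3,4,5,6} D(Y)={3,5}: W {2,4}->{2}; U {2,3,4,5,6}->{3}; Y {3,5}->{5}
So after constraint 3: D(Y)={5}, size = 1

Answer: 1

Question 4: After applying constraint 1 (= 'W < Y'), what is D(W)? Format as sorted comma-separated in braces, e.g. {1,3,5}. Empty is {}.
Answer: {2,4}

Derivation:
Constraint 1 (W < Y) on D(W)={2,4,5} D(Y)={2,3,5}: W {2,4,5}->{2,4}; Y {2,3,5}->{3,5}
So after constraint 1: D(W) = {2,4}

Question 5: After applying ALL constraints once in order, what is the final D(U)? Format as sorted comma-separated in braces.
Constraint 1 (W < Y) on D(W)={2,4,5} D(Y)={2,3,5}: W {2,4,5}->{2,4}; Y {2,3,5}->{3,5}
Constraint 2 (W < Y) on D(W)={2,4} D(Y)={3,5}: no change
Constraint 3 (W + U = Y) on D(W)={2,4} D(U)={2,3,4,5,6} D(Y)={3,5}: W {2,4}->{2}; U {2,3,4,5,6}->{3}; Y {3,5}->{5}
So after all 3 constraints: D(U) = {3}

Answer: {3}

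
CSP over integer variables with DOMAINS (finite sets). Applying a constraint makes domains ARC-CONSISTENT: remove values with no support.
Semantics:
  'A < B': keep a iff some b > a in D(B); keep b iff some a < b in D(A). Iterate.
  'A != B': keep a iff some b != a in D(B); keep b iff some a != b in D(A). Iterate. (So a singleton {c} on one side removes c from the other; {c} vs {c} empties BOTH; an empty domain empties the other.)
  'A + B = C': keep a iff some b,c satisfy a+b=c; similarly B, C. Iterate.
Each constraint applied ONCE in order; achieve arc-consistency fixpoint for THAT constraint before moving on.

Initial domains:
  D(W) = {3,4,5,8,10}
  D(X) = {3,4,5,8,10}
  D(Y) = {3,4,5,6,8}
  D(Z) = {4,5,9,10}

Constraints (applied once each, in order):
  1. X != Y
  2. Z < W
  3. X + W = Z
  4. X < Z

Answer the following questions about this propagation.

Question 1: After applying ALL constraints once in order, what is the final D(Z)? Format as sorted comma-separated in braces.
Constraint 1 (X != Y) on D(X)={3,4,5,8,10} D(Y)={3,4,5,6,8}: no change
Constraint 2 (Z < W) on D(Z)={4,5,9,10} D(W)={3,4,5,8,10}: Z {4,5,9,10}->{4,5,9}; W {3,4,5,8,10}->{5,8,10}
Constraint 3 (X + W = Z) on D(X)={3,4,5,8,10} D(W)={5,8,10} D(Z)={4,5,9}: X {3,4,5,8,10}->{4}; W {5,8,10}->{5}; Z {4,5,9}->{9}
Constraint 4 (X < Z) on D(X)={4} D(Z)={9}: no change
So after all 4 constraints: D(Z) = {9}

Answer: {9}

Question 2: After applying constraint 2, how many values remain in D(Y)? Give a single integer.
Answer: 5

Derivation:
Constraint 1 (X != Y) on D(X)={3,4,5,8,10} D(Y)={3,4,5,6,8}: no change
Constraint 2 (Z < W) on D(Z)={4,5,9,10} D(W)={3,4,5,8,10}: Z {4,5,9,10}->{4,5,9}; W {3,4,5,8,10}->{5,8,10}
So after constraint 2: D(Y)={3,4,5,6,8}, size = 5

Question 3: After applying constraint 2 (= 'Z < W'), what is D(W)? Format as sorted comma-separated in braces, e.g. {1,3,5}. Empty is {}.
Answer: {5,8,10}

Derivation:
Constraint 1 (X != Y) on D(X)={3,4,5,8,10} D(Y)={3,4,5,6,8}: no change
Constraint 2 (Z < W) on D(Z)={4,5,9,10} D(W)={3,4,5,8,10}: Z {4,5,9,10}->{4,5,9}; W {3,4,5,8,10}->{5,8,10}
So after constraint 2: D(W) = {5,8,10}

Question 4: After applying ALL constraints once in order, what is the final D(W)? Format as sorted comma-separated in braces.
Constraint 1 (X != Y) on D(X)={3,4,5,8,10} D(Y)={3,4,5,6,8}: no change
Constraint 2 (Z < W) on D(Z)={4,5,9,10} D(W)={3,4,5,8,10}: Z {4,5,9,10}->{4,5,9}; W {3,4,5,8,10}->{5,8,10}
Constraint 3 (X + W = Z) on D(X)={3,4,5,8,10} D(W)={5,8,10} D(Z)={4,5,9}: X {3,4,5,8,10}->{4}; W {5,8,10}->{5}; Z {4,5,9}->{9}
Constraint 4 (X < Z) on D(X)={4} D(Z)={9}: no change
So after all 4 constraints: D(W) = {5}

Answer: {5}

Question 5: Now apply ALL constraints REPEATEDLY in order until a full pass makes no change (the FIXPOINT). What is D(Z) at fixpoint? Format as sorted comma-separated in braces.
Answer: {}

Derivation:
pass 0 (initial): D(Z)={4,5,9,10}
pass 1: W {3,4,5,8,10}->{5}; X {3,4,5,8,10}->{4}; Z {4,5,9,10}->{9}
pass 2: W {5}->{}; X {4}->{}; Y {3,4,5,6,8}->{3,5,6,8}; Z {9}->{}
pass 3: Y {3,5,6,8}->{}
pass 4: no change
Fixpoint after 4 passes: D(Z) = {}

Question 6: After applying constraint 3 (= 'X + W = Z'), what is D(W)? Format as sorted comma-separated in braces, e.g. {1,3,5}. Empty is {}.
Constraint 1 (X != Y) on D(X)={3,4,5,8,10} D(Y)={3,4,5,6,8}: no change
Constraint 2 (Z < W) on D(Z)={4,5,9,10} D(W)={3,4,5,8,10}: Z {4,5,9,10}->{4,5,9}; W {3,4,5,8,10}->{5,8,10}
Constraint 3 (X + W = Z) on D(X)={3,4,5,8,10} D(W)={5,8,10} D(Z)={4,5,9}: X {3,4,5,8,10}->{4}; W {5,8,10}->{5}; Z {4,5,9}->{9}
So after constraint 3: D(W) = {5}

Answer: {5}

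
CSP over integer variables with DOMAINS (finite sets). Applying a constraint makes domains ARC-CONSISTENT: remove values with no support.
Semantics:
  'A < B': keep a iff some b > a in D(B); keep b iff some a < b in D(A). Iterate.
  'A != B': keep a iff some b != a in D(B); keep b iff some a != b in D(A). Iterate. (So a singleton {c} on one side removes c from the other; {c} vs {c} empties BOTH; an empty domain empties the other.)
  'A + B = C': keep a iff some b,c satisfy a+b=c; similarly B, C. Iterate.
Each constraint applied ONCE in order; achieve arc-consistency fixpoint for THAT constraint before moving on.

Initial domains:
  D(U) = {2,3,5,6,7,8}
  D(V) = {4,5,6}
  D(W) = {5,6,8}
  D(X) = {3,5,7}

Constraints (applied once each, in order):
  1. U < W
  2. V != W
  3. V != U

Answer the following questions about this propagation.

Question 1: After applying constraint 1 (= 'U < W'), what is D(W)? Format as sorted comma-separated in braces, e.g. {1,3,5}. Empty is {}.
Answer: {5,6,8}

Derivation:
Constraint 1 (U < W) on D(U)={2,3,5,6,7,8} D(W)={5,6,8}: U {2,3,5,6,7,8}->{2,3,5,6,7}
So after constraint 1: D(W) = {5,6,8}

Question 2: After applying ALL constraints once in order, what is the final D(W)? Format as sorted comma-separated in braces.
Constraint 1 (U < W) on D(U)={2,3,5,6,7,8} D(W)={5,6,8}: U {2,3,5,6,7,8}->{2,3,5,6,7}
Constraint 2 (V != W) on D(V)={4,5,6} D(W)={5,6,8}: no change
Constraint 3 (V != U) on D(V)={4,5,6} D(U)={2,3,5,6,7}: no change
So after all 3 constraints: D(W) = {5,6,8}

Answer: {5,6,8}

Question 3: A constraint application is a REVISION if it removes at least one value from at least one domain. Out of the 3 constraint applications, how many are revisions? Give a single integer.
Constraint 1 (U < W) on D(U)={2,3,5,6,7,8} D(W)={5,6,8}: U {2,3,5,6,7,8}->{2,3,5,6,7} => REVISION
Constraint 2 (V != W) on D(V)={4,5,6} D(W)={5,6,8}: no change => not a revision
Constraint 3 (V != U) on D(V)={4,5,6} D(U)={2,3,5,6,7}: no change => not a revision
Total revisions = 1

Answer: 1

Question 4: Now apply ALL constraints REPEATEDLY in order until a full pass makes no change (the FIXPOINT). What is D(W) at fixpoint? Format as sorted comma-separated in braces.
pass 0 (initial): D(W)={5,6,8}
pass 1: U {2,3,5,6,7,8}->{2,3,5,6,7}
pass 2: no change
Fixpoint after 2 passes: D(W) = {5,6,8}

Answer: {5,6,8}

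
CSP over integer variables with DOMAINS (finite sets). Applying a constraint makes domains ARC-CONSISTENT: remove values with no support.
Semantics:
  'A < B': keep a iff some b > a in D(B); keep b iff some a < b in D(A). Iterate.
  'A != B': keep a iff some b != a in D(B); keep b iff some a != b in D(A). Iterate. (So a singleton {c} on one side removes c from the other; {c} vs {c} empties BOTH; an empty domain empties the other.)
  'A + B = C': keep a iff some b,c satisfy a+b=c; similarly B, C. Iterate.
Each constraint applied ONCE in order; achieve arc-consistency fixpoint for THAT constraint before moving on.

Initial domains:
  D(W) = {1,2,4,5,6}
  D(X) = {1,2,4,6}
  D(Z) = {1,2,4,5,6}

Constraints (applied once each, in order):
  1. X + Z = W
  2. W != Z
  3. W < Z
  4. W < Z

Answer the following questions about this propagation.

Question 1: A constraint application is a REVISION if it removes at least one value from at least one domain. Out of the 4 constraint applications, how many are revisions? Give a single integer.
Answer: 2

Derivation:
Constraint 1 (X + Z = W) on D(X)={1,2,4,6} D(Z)={1,2,4,5,6} D(W)={1,2,4,5,6}: X {1,2,4,6}->{1,2,4}; Z {1,2,4,5,6}->{1,2,4,5}; W {1,2,4,5,6}->{2,4,5,6} => REVISION
Constraint 2 (W != Z) on D(W)={2,4,5,6} D(Z)={1,2,4,5}: no change => not a revision
Constraint 3 (W < Z) on D(W)={2,4,5,6} D(Z)={1,2,4,5}: W {2,4,5,6}->{2,4}; Z {1,2,4,5}->{4,5} => REVISION
Constraint 4 (W < Z) on D(W)={2,4} D(Z)={4,5}: no change => not a revision
Total revisions = 2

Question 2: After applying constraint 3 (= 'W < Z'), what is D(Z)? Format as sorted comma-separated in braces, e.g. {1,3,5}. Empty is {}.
Constraint 1 (X + Z = W) on D(X)={1,2,4,6} D(Z)={1,2,4,5,6} D(W)={1,2,4,5,6}: X {1,2,4,6}->{1,2,4}; Z {1,2,4,5,6}->{1,2,4,5}; W {1,2,4,5,6}->{2,4,5,6}
Constraint 2 (W != Z) on D(W)={2,4,5,6} D(Z)={1,2,4,5}: no change
Constraint 3 (W < Z) on D(W)={2,4,5,6} D(Z)={1,2,4,5}: W {2,4,5,6}->{2,4}; Z {1,2,4,5}->{4,5}
So after constraint 3: D(Z) = {4,5}

Answer: {4,5}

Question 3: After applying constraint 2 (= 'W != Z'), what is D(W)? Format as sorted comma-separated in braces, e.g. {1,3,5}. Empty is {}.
Constraint 1 (X + Z = W) on D(X)={1,2,4,6} D(Z)={1,2,4,5,6} D(W)={1,2,4,5,6}: X {1,2,4,6}->{1,2,4}; Z {1,2,4,5,6}->{1,2,4,5}; W {1,2,4,5,6}->{2,4,5,6}
Constraint 2 (W != Z) on D(W)={2,4,5,6} D(Z)={1,2,4,5}: no change
So after constraint 2: D(W) = {2,4,5,6}

Answer: {2,4,5,6}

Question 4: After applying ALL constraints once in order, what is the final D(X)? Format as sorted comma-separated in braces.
Answer: {1,2,4}

Derivation:
Constraint 1 (X + Z = W) on D(X)={1,2,4,6} D(Z)={1,2,4,5,6} D(W)={1,2,4,5,6}: X {1,2,4,6}->{1,2,4}; Z {1,2,4,5,6}->{1,2,4,5}; W {1,2,4,5,6}->{2,4,5,6}
Constraint 2 (W != Z) on D(W)={2,4,5,6} D(Z)={1,2,4,5}: no change
Constraint 3 (W < Z) on D(W)={2,4,5,6} D(Z)={1,2,4,5}: W {2,4,5,6}->{2,4}; Z {1,2,4,5}->{4,5}
Constraint 4 (W < Z) on D(W)={2,4} D(Z)={4,5}: no change
So after all 4 constraints: D(X) = {1,2,4}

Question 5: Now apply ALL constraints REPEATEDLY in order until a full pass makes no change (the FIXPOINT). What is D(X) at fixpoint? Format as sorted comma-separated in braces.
pass 0 (initial): D(X)={1,2,4,6}
pass 1: W {1,2,4,5,6}->{2,4}; X {1,2,4,6}->{1,2,4}; Z {1,2,4,5,6}->{4,5}
pass 2: W {2,4}->{}; X {1,2,4}->{}; Z {4,5}->{}
pass 3: no change
Fixpoint after 3 passes: D(X) = {}

Answer: {}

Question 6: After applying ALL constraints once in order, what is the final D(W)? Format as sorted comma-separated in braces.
Constraint 1 (X + Z = W) on D(X)={1,2,4,6} D(Z)={1,2,4,5,6} D(W)={1,2,4,5,6}: X {1,2,4,6}->{1,2,4}; Z {1,2,4,5,6}->{1,2,4,5}; W {1,2,4,5,6}->{2,4,5,6}
Constraint 2 (W != Z) on D(W)={2,4,5,6} D(Z)={1,2,4,5}: no change
Constraint 3 (W < Z) on D(W)={2,4,5,6} D(Z)={1,2,4,5}: W {2,4,5,6}->{2,4}; Z {1,2,4,5}->{4,5}
Constraint 4 (W < Z) on D(W)={2,4} D(Z)={4,5}: no change
So after all 4 constraints: D(W) = {2,4}

Answer: {2,4}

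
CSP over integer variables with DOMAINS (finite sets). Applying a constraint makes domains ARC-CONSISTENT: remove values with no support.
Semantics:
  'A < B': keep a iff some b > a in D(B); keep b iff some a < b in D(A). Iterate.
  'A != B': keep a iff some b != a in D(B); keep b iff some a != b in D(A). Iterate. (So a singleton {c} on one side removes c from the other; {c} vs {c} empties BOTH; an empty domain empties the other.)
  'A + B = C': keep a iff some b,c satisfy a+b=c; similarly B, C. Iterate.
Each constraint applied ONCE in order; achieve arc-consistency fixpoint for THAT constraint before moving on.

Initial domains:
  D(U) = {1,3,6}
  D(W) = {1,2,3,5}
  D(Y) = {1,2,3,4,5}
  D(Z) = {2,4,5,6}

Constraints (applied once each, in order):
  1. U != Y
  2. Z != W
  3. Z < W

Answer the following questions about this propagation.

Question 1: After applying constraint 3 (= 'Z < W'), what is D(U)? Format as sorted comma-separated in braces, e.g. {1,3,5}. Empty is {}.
Constraint 1 (U != Y) on D(U)={1,3,6} D(Y)={1,2,3,4,5}: no change
Constraint 2 (Z != W) on D(Z)={2,4,5,6} D(W)={1,2,3,5}: no change
Constraint 3 (Z < W) on D(Z)={2,4,5,6} D(W)={1,2,3,5}: Z {2,4,5,6}->{2,4}; W {1,2,3,5}->{3,5}
So after constraint 3: D(U) = {1,3,6}

Answer: {1,3,6}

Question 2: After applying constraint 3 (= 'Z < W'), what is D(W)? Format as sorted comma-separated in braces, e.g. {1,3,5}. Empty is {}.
Answer: {3,5}

Derivation:
Constraint 1 (U != Y) on D(U)={1,3,6} D(Y)={1,2,3,4,5}: no change
Constraint 2 (Z != W) on D(Z)={2,4,5,6} D(W)={1,2,3,5}: no change
Constraint 3 (Z < W) on D(Z)={2,4,5,6} D(W)={1,2,3,5}: Z {2,4,5,6}->{2,4}; W {1,2,3,5}->{3,5}
So after constraint 3: D(W) = {3,5}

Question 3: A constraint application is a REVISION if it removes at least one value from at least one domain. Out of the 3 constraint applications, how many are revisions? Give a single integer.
Answer: 1

Derivation:
Constraint 1 (U != Y) on D(U)={1,3,6} D(Y)={1,2,3,4,5}: no change => not a revision
Constraint 2 (Z != W) on D(Z)={2,4,5,6} D(W)={1,2,3,5}: no change => not a revision
Constraint 3 (Z < W) on D(Z)={2,4,5,6} D(W)={1,2,3,5}: Z {2,4,5,6}->{2,4}; W {1,2,3,5}->{3,5} => REVISION
Total revisions = 1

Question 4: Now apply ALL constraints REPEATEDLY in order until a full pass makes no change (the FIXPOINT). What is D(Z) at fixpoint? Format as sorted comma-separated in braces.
pass 0 (initial): D(Z)={2,4,5,6}
pass 1: W {1,2,3,5}->{3,5}; Z {2,4,5,6}->{2,4}
pass 2: no change
Fixpoint after 2 passes: D(Z) = {2,4}

Answer: {2,4}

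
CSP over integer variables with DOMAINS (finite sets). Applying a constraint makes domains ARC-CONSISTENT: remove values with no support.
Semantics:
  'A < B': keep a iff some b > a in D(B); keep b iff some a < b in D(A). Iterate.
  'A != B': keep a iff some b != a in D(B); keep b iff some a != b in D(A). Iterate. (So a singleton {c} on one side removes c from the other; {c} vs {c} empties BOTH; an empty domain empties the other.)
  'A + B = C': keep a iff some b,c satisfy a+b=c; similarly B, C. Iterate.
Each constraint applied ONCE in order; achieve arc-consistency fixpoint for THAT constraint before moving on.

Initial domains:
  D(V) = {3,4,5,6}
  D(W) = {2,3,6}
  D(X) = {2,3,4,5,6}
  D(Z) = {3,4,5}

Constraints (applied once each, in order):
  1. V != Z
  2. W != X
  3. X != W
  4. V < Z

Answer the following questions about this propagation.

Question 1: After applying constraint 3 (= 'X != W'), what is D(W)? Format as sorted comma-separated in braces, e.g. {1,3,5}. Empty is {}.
Constraint 1 (V != Z) on D(V)={3,4,5,6} D(Z)={3,4,5}: no change
Constraint 2 (W != X) on D(W)={2,3,6} D(X)={2,3,4,5,6}: no change
Constraint 3 (X != W) on D(X)={2,3,4,5,6} D(W)={2,3,6}: no change
So after constraint 3: D(W) = {2,3,6}

Answer: {2,3,6}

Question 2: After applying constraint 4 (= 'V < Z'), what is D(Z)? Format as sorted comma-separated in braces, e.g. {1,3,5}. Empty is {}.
Constraint 1 (V != Z) on D(V)={3,4,5,6} D(Z)={3,4,5}: no change
Constraint 2 (W != X) on D(W)={2,3,6} D(X)={2,3,4,5,6}: no change
Constraint 3 (X != W) on D(X)={2,3,4,5,6} D(W)={2,3,6}: no change
Constraint 4 (V < Z) on D(V)={3,4,5,6} D(Z)={3,4,5}: V {3,4,5,6}->{3,4}; Z {3,4,5}->{4,5}
So after constraint 4: D(Z) = {4,5}

Answer: {4,5}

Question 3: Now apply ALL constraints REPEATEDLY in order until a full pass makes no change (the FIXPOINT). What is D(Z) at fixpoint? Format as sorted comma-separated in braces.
Answer: {4,5}

Derivation:
pass 0 (initial): D(Z)={3,4,5}
pass 1: V {3,4,5,6}->{3,4}; Z {3,4,5}->{4,5}
pass 2: no change
Fixpoint after 2 passes: D(Z) = {4,5}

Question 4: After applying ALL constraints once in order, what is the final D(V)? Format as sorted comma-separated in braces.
Answer: {3,4}

Derivation:
Constraint 1 (V != Z) on D(V)={3,4,5,6} D(Z)={3,4,5}: no change
Constraint 2 (W != X) on D(W)={2,3,6} D(X)={2,3,4,5,6}: no change
Constraint 3 (X != W) on D(X)={2,3,4,5,6} D(W)={2,3,6}: no change
Constraint 4 (V < Z) on D(V)={3,4,5,6} D(Z)={3,4,5}: V {3,4,5,6}->{3,4}; Z {3,4,5}->{4,5}
So after all 4 constraints: D(V) = {3,4}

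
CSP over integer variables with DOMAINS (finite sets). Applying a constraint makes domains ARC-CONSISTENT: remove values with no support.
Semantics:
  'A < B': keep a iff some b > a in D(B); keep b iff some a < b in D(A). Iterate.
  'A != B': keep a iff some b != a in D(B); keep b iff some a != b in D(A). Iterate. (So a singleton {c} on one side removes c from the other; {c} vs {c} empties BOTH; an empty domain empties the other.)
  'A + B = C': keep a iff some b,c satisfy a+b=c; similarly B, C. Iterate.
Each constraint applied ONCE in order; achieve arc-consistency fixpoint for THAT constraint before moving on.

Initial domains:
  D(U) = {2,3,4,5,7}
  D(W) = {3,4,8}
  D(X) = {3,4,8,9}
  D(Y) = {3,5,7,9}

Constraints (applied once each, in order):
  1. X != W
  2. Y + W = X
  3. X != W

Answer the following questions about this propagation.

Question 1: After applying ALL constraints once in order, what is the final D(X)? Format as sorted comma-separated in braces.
Constraint 1 (X != W) on D(X)={3,4,8,9} D(W)={3,4,8}: no change
Constraint 2 (Y + W = X) on D(Y)={3,5,7,9} D(W)={3,4,8} D(X)={3,4,8,9}: Y {3,5,7,9}->{5}; W {3,4,8}->{3,4}; X {3,4,8,9}->{8,9}
Constraint 3 (X != W) on D(X)={8,9} D(W)={3,4}: no change
So after all 3 constraints: D(X) = {8,9}

Answer: {8,9}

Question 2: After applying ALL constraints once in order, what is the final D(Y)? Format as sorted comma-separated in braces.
Answer: {5}

Derivation:
Constraint 1 (X != W) on D(X)={3,4,8,9} D(W)={3,4,8}: no change
Constraint 2 (Y + W = X) on D(Y)={3,5,7,9} D(W)={3,4,8} D(X)={3,4,8,9}: Y {3,5,7,9}->{5}; W {3,4,8}->{3,4}; X {3,4,8,9}->{8,9}
Constraint 3 (X != W) on D(X)={8,9} D(W)={3,4}: no change
So after all 3 constraints: D(Y) = {5}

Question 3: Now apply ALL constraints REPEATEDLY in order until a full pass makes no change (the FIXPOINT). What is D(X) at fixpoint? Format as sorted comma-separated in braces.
Answer: {8,9}

Derivation:
pass 0 (initial): D(X)={3,4,8,9}
pass 1: W {3,4,8}->{3,4}; X {3,4,8,9}->{8,9}; Y {3,5,7,9}->{5}
pass 2: no change
Fixpoint after 2 passes: D(X) = {8,9}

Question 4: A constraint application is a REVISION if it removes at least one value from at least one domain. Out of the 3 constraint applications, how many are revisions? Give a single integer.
Answer: 1

Derivation:
Constraint 1 (X != W) on D(X)={3,4,8,9} D(W)={3,4,8}: no change => not a revision
Constraint 2 (Y + W = X) on D(Y)={3,5,7,9} D(W)={3,4,8} D(X)={3,4,8,9}: Y {3,5,7,9}->{5}; W {3,4,8}->{3,4}; X {3,4,8,9}->{8,9} => REVISION
Constraint 3 (X != W) on D(X)={8,9} D(W)={3,4}: no change => not a revision
Total revisions = 1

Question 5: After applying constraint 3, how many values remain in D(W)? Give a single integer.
Answer: 2

Derivation:
Constraint 1 (X != W) on D(X)={3,4,8,9} D(W)={3,4,8}: no change
Constraint 2 (Y + W = X) on D(Y)={3,5,7,9} D(W)={3,4,8} D(X)={3,4,8,9}: Y {3,5,7,9}->{5}; W {3,4,8}->{3,4}; X {3,4,8,9}->{8,9}
Constraint 3 (X != W) on D(X)={8,9} D(W)={3,4}: no change
So after constraint 3: D(W)={3,4}, size = 2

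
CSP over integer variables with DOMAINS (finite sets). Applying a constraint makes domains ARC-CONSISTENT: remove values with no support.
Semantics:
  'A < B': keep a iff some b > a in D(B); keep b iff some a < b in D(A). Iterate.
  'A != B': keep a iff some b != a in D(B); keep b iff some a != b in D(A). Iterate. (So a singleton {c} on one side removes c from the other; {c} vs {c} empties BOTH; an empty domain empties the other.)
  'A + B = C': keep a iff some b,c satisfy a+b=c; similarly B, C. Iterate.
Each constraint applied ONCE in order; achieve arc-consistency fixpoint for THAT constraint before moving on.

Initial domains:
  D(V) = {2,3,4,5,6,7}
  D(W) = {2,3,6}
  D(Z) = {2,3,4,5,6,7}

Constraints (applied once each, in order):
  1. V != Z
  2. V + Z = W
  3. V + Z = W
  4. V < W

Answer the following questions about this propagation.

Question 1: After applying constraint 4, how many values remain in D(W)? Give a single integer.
Constraint 1 (V != Z) on D(V)={2,3,4,5,6,7} D(Z)={2,3,4,5,6,7}: no change
Constraint 2 (V + Z = W) on D(V)={2,3,4,5,6,7} D(Z)={2,3,4,5,6,7} D(W)={2,3,6}: V {2,3,4,5,6,7}->{2,3,4}; Z {2,3,4,5,6,7}->{2,3,4}; W {2,3,6}->{6}
Constraint 3 (V + Z = W) on D(V)={2,3,4} D(Z)={2,3,4} D(W)={6}: no change
Constraint 4 (V < W) on D(V)={2,3,4} D(W)={6}: no change
So after constraint 4: D(W)={6}, size = 1

Answer: 1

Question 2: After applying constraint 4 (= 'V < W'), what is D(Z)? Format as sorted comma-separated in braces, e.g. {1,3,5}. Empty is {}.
Answer: {2,3,4}

Derivation:
Constraint 1 (V != Z) on D(V)={2,3,4,5,6,7} D(Z)={2,3,4,5,6,7}: no change
Constraint 2 (V + Z = W) on D(V)={2,3,4,5,6,7} D(Z)={2,3,4,5,6,7} D(W)={2,3,6}: V {2,3,4,5,6,7}->{2,3,4}; Z {2,3,4,5,6,7}->{2,3,4}; W {2,3,6}->{6}
Constraint 3 (V + Z = W) on D(V)={2,3,4} D(Z)={2,3,4} D(W)={6}: no change
Constraint 4 (V < W) on D(V)={2,3,4} D(W)={6}: no change
So after constraint 4: D(Z) = {2,3,4}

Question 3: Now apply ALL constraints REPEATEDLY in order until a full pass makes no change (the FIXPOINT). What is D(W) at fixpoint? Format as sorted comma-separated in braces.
pass 0 (initial): D(W)={2,3,6}
pass 1: V {2,3,4,5,6,7}->{2,3,4}; W {2,3,6}->{6}; Z {2,3,4,5,6,7}->{2,3,4}
pass 2: no change
Fixpoint after 2 passes: D(W) = {6}

Answer: {6}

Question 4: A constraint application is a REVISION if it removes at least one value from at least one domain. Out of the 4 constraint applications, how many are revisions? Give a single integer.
Answer: 1

Derivation:
Constraint 1 (V != Z) on D(V)={2,3,4,5,6,7} D(Z)={2,3,4,5,6,7}: no change => not a revision
Constraint 2 (V + Z = W) on D(V)={2,3,4,5,6,7} D(Z)={2,3,4,5,6,7} D(W)={2,3,6}: V {2,3,4,5,6,7}->{2,3,4}; Z {2,3,4,5,6,7}->{2,3,4}; W {2,3,6}->{6} => REVISION
Constraint 3 (V + Z = W) on D(V)={2,3,4} D(Z)={2,3,4} D(W)={6}: no change => not a revision
Constraint 4 (V < W) on D(V)={2,3,4} D(W)={6}: no change => not a revision
Total revisions = 1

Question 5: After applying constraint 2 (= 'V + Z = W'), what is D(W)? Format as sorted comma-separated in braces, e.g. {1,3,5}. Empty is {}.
Answer: {6}

Derivation:
Constraint 1 (V != Z) on D(V)={2,3,4,5,6,7} D(Z)={2,3,4,5,6,7}: no change
Constraint 2 (V + Z = W) on D(V)={2,3,4,5,6,7} D(Z)={2,3,4,5,6,7} D(W)={2,3,6}: V {2,3,4,5,6,7}->{2,3,4}; Z {2,3,4,5,6,7}->{2,3,4}; W {2,3,6}->{6}
So after constraint 2: D(W) = {6}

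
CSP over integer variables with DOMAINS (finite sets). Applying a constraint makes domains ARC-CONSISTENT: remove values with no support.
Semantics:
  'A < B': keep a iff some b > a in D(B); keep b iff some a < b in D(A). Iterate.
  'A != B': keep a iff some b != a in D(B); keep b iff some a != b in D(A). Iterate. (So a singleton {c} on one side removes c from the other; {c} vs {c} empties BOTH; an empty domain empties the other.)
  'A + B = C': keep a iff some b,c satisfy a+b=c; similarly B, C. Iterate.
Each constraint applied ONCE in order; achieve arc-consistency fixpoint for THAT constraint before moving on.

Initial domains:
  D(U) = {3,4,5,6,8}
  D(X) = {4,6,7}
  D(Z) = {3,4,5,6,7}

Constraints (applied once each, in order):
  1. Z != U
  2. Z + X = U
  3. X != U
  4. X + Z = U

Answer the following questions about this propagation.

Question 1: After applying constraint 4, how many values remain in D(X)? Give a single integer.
Answer: 1

Derivation:
Constraint 1 (Z != U) on D(Z)={3,4,5,6,7} D(U)={3,4,5,6,8}: no change
Constraint 2 (Z + X = U) on D(Z)={3,4,5,6,7} D(X)={4,6,7} D(U)={3,4,5,6,8}: Z {3,4,5,6,7}->{4}; X {4,6,7}->{4}; U {3,4,5,6,8}->{8}
Constraint 3 (X != U) on D(X)={4} D(U)={8}: no change
Constraint 4 (X + Z = U) on D(X)={4} D(Z)={4} D(U)={8}: no change
So after constraint 4: D(X)={4}, size = 1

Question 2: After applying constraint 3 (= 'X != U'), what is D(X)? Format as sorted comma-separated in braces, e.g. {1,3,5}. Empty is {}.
Constraint 1 (Z != U) on D(Z)={3,4,5,6,7} D(U)={3,4,5,6,8}: no change
Constraint 2 (Z + X = U) on D(Z)={3,4,5,6,7} D(X)={4,6,7} D(U)={3,4,5,6,8}: Z {3,4,5,6,7}->{4}; X {4,6,7}->{4}; U {3,4,5,6,8}->{8}
Constraint 3 (X != U) on D(X)={4} D(U)={8}: no change
So after constraint 3: D(X) = {4}

Answer: {4}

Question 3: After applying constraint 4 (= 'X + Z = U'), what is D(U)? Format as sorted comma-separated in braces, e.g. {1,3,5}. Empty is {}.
Answer: {8}

Derivation:
Constraint 1 (Z != U) on D(Z)={3,4,5,6,7} D(U)={3,4,5,6,8}: no change
Constraint 2 (Z + X = U) on D(Z)={3,4,5,6,7} D(X)={4,6,7} D(U)={3,4,5,6,8}: Z {3,4,5,6,7}->{4}; X {4,6,7}->{4}; U {3,4,5,6,8}->{8}
Constraint 3 (X != U) on D(X)={4} D(U)={8}: no change
Constraint 4 (X + Z = U) on D(X)={4} D(Z)={4} D(U)={8}: no change
So after constraint 4: D(U) = {8}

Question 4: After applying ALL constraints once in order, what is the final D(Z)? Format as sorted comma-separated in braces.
Answer: {4}

Derivation:
Constraint 1 (Z != U) on D(Z)={3,4,5,6,7} D(U)={3,4,5,6,8}: no change
Constraint 2 (Z + X = U) on D(Z)={3,4,5,6,7} D(X)={4,6,7} D(U)={3,4,5,6,8}: Z {3,4,5,6,7}->{4}; X {4,6,7}->{4}; U {3,4,5,6,8}->{8}
Constraint 3 (X != U) on D(X)={4} D(U)={8}: no change
Constraint 4 (X + Z = U) on D(X)={4} D(Z)={4} D(U)={8}: no change
So after all 4 constraints: D(Z) = {4}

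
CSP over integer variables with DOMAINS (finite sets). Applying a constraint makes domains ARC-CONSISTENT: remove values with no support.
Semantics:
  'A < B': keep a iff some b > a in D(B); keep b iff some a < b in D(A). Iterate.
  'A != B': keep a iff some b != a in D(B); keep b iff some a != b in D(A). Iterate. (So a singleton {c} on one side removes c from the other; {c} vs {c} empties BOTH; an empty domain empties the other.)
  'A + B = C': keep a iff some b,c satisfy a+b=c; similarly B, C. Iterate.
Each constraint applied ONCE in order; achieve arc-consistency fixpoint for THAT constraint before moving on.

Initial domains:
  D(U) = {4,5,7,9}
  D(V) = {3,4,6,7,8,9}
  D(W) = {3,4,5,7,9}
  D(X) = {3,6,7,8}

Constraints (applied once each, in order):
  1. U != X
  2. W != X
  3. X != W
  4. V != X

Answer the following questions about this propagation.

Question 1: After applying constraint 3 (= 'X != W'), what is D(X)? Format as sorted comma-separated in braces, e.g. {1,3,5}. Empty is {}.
Constraint 1 (U != X) on D(U)={4,5,7,9} D(X)={3,6,7,8}: no change
Constraint 2 (W != X) on D(W)={3,4,5,7,9} D(X)={3,6,7,8}: no change
Constraint 3 (X != W) on D(X)={3,6,7,8} D(W)={3,4,5,7,9}: no change
So after constraint 3: D(X) = {3,6,7,8}

Answer: {3,6,7,8}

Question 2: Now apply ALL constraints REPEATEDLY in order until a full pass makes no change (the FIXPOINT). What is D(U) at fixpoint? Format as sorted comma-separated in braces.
pass 0 (initial): D(U)={4,5,7,9}
pass 1: no change
Fixpoint after 1 passes: D(U) = {4,5,7,9}

Answer: {4,5,7,9}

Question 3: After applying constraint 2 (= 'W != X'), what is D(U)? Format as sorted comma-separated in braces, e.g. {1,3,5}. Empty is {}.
Answer: {4,5,7,9}

Derivation:
Constraint 1 (U != X) on D(U)={4,5,7,9} D(X)={3,6,7,8}: no change
Constraint 2 (W != X) on D(W)={3,4,5,7,9} D(X)={3,6,7,8}: no change
So after constraint 2: D(U) = {4,5,7,9}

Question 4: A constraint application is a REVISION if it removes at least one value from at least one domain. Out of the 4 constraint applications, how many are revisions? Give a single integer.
Constraint 1 (U != X) on D(U)={4,5,7,9} D(X)={3,6,7,8}: no change => not a revision
Constraint 2 (W != X) on D(W)={3,4,5,7,9} D(X)={3,6,7,8}: no change => not a revision
Constraint 3 (X != W) on D(X)={3,6,7,8} D(W)={3,4,5,7,9}: no change => not a revision
Constraint 4 (V != X) on D(V)={3,4,6,7,8,9} D(X)={3,6,7,8}: no change => not a revision
Total revisions = 0

Answer: 0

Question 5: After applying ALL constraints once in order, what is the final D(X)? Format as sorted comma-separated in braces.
Constraint 1 (U != X) on D(U)={4,5,7,9} D(X)={3,6,7,8}: no change
Constraint 2 (W != X) on D(W)={3,4,5,7,9} D(X)={3,6,7,8}: no change
Constraint 3 (X != W) on D(X)={3,6,7,8} D(W)={3,4,5,7,9}: no change
Constraint 4 (V != X) on D(V)={3,4,6,7,8,9} D(X)={3,6,7,8}: no change
So after all 4 constraints: D(X) = {3,6,7,8}

Answer: {3,6,7,8}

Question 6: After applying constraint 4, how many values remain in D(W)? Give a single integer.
Answer: 5

Derivation:
Constraint 1 (U != X) on D(U)={4,5,7,9} D(X)={3,6,7,8}: no change
Constraint 2 (W != X) on D(W)={3,4,5,7,9} D(X)={3,6,7,8}: no change
Constraint 3 (X != W) on D(X)={3,6,7,8} D(W)={3,4,5,7,9}: no change
Constraint 4 (V != X) on D(V)={3,4,6,7,8,9} D(X)={3,6,7,8}: no change
So after constraint 4: D(W)={3,4,5,7,9}, size = 5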